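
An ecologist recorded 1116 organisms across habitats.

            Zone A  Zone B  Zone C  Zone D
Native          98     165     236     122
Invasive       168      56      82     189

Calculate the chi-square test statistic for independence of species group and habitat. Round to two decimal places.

148.87

Row totals: 621, 495. Column totals: 266, 221, 318, 311. Grand total N = 1116.
Expected counts (row total × column total / N):
  Native, Zone A: 621×266/1116 = 148.0161
  Native, Zone B: 621×221/1116 = 122.9758
  Native, Zone C: 621×318/1116 = 176.9516
  Native, Zone D: 621×311/1116 = 173.0565
  Invasive, Zone A: 495×266/1116 = 117.9839
  Invasive, Zone B: 495×221/1116 = 98.0242
  Invasive, Zone C: 495×318/1116 = 141.0484
  Invasive, Zone D: 495×311/1116 = 137.9435
Contributions (O − E)²/E:
  (98 − 148.0161)²/148.0161 = 16.9009
  (165 − 122.9758)²/122.9758 = 14.3608
  (236 − 176.9516)²/176.9516 = 19.7043
  (122 − 173.0565)²/173.0565 = 15.0631
  (168 − 117.9839)²/117.9839 = 21.2030
  (56 − 98.0242)²/98.0242 = 18.0163
  (82 − 141.0484)²/141.0484 = 24.7200
  (189 − 137.9435)²/137.9435 = 18.8973
χ² = 16.9009 + 14.3608 + 19.7043 + 15.0631 + 21.2030 + 18.0163 + 24.7200 + 18.8973 = 148.87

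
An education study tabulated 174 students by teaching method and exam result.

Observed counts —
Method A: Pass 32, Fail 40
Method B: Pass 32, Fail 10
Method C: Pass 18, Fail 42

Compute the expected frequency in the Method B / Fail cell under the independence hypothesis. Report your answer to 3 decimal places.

22.207

Row total (Method B) = 42; column total (Fail) = 92; grand total N = 174.
Expected count = (row total × column total) / N = 42 × 92 / 174 = 22.207.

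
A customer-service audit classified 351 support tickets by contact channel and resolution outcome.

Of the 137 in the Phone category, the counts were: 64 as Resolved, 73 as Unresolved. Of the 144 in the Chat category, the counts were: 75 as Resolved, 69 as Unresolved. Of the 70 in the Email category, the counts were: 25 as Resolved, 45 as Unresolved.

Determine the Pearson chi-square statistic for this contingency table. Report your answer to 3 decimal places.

5.070

Row totals: 137, 144, 70. Column totals: 164, 187. Grand total N = 351.
Expected counts (row total × column total / N):
  Phone, Resolved: 137×164/351 = 64.0114
  Phone, Unresolved: 137×187/351 = 72.9886
  Chat, Resolved: 144×164/351 = 67.2821
  Chat, Unresolved: 144×187/351 = 76.7179
  Email, Resolved: 70×164/351 = 32.7066
  Email, Unresolved: 70×187/351 = 37.2934
Contributions (O − E)²/E:
  (64 − 64.0114)²/64.0114 = 0.0000
  (73 − 72.9886)²/72.9886 = 0.0000
  (75 − 67.2821)²/67.2821 = 0.8853
  (69 − 76.7179)²/76.7179 = 0.7764
  (25 − 32.7066)²/32.7066 = 1.8159
  (45 − 37.2934)²/37.2934 = 1.5926
χ² = 0.0000 + 0.0000 + 0.8853 + 0.7764 + 1.8159 + 1.5926 = 5.070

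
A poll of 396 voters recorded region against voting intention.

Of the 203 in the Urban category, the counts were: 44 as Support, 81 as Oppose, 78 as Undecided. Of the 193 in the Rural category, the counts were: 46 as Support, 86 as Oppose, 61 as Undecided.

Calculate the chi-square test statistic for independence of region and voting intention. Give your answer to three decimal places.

Row totals: 203, 193. Column totals: 90, 167, 139. Grand total N = 396.
Expected counts (row total × column total / N):
  Urban, Support: 203×90/396 = 46.1364
  Urban, Oppose: 203×167/396 = 85.6086
  Urban, Undecided: 203×139/396 = 71.2551
  Rural, Support: 193×90/396 = 43.8636
  Rural, Oppose: 193×167/396 = 81.3914
  Rural, Undecided: 193×139/396 = 67.7449
Contributions (O − E)²/E:
  (44 − 46.1364)²/46.1364 = 0.0989
  (81 − 85.6086)²/85.6086 = 0.2481
  (78 − 71.2551)²/71.2551 = 0.6385
  (46 − 43.8636)²/43.8636 = 0.1041
  (86 − 81.3914)²/81.3914 = 0.2610
  (61 − 67.7449)²/67.7449 = 0.6715
χ² = 0.0989 + 0.2481 + 0.6385 + 0.1041 + 0.2610 + 0.6715 = 2.022

2.022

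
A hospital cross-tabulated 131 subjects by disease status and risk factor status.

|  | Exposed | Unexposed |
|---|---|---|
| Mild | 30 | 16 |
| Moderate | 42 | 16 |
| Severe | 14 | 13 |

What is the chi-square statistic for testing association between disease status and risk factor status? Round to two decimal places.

Row totals: 46, 58, 27. Column totals: 86, 45. Grand total N = 131.
Expected counts (row total × column total / N):
  Mild, Exposed: 46×86/131 = 30.198
  Mild, Unexposed: 46×45/131 = 15.802
  Moderate, Exposed: 58×86/131 = 38.076
  Moderate, Unexposed: 58×45/131 = 19.924
  Severe, Exposed: 27×86/131 = 17.725
  Severe, Unexposed: 27×45/131 = 9.275
Contributions (O − E)²/E:
  (30 − 30.198)²/30.198 = 0.0013
  (16 − 15.802)²/15.802 = 0.0025
  (42 − 38.076)²/38.076 = 0.4044
  (16 − 19.924)²/19.924 = 0.7728
  (14 − 17.725)²/17.725 = 0.7828
  (13 − 9.275)²/9.275 = 1.4960
χ² = 0.0013 + 0.0025 + 0.4044 + 0.7728 + 0.7828 + 1.4960 = 3.46

3.46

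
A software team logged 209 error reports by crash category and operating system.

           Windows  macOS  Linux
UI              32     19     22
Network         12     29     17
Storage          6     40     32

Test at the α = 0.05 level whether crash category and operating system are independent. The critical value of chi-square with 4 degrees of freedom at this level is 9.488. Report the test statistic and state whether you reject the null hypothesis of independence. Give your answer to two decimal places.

Row totals: 73, 58, 78. Column totals: 50, 88, 71. Grand total N = 209.
Expected counts (row total × column total / N):
  UI, Windows: 73×50/209 = 17.464
  UI, macOS: 73×88/209 = 30.737
  UI, Linux: 73×71/209 = 24.799
  Network, Windows: 58×50/209 = 13.876
  Network, macOS: 58×88/209 = 24.421
  Network, Linux: 58×71/209 = 19.703
  Storage, Windows: 78×50/209 = 18.660
  Storage, macOS: 78×88/209 = 32.842
  Storage, Linux: 78×71/209 = 26.498
Contributions (O − E)²/E:
  (32 − 17.464)²/17.464 = 12.0989
  (19 − 30.737)²/30.737 = 4.4818
  (22 − 24.799)²/24.799 = 0.3159
  (12 − 13.876)²/13.876 = 0.2536
  (29 − 24.421)²/24.421 = 0.8586
  (17 − 19.703)²/19.703 = 0.3708
  (6 − 18.660)²/18.660 = 8.5893
  (40 − 32.842)²/32.842 = 1.5601
  (32 − 26.498)²/26.498 = 1.1424
χ² = 12.0989 + 4.4818 + 0.3159 + 0.2536 + 0.8586 + 0.3708 + 8.5893 + 1.5601 + 1.1424 = 29.67
df = (3−1)(3−1) = 4. Since 29.67 > 9.488, reject the null hypothesis of independence at α = 0.05.

29.67; reject H₀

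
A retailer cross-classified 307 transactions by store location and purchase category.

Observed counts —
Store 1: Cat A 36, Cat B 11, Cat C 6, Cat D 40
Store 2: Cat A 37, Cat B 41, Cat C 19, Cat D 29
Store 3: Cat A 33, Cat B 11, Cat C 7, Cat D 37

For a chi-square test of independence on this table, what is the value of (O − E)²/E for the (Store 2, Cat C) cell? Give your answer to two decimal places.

2.62

Row total (Store 2) = 126; column total (Cat C) = 32; N = 307.
Expected count E = 126 × 32 / 307 = 13.1336.
Contribution = (O − E)²/E = (19 − 13.1336)² / 13.1336 = 2.62.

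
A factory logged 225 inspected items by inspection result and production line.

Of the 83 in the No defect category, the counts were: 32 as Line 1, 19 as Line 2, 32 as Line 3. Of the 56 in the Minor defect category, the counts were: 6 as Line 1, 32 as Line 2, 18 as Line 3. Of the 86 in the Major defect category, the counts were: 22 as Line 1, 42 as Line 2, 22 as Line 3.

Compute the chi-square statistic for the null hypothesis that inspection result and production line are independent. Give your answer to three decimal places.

23.389

Row totals: 83, 56, 86. Column totals: 60, 93, 72. Grand total N = 225.
Expected counts (row total × column total / N):
  No defect, Line 1: 83×60/225 = 22.1333
  No defect, Line 2: 83×93/225 = 34.3067
  No defect, Line 3: 83×72/225 = 26.5600
  Minor defect, Line 1: 56×60/225 = 14.9333
  Minor defect, Line 2: 56×93/225 = 23.1467
  Minor defect, Line 3: 56×72/225 = 17.9200
  Major defect, Line 1: 86×60/225 = 22.9333
  Major defect, Line 2: 86×93/225 = 35.5467
  Major defect, Line 3: 86×72/225 = 27.5200
Contributions (O − E)²/E:
  (32 − 22.1333)²/22.1333 = 4.3984
  (19 − 34.3067)²/34.3067 = 6.8294
  (32 − 26.5600)²/26.5600 = 1.1142
  (6 − 14.9333)²/14.9333 = 5.3440
  (32 − 23.1467)²/23.1467 = 3.3863
  (18 − 17.9200)²/17.9200 = 0.0004
  (22 − 22.9333)²/22.9333 = 0.0380
  (42 − 35.5467)²/35.5467 = 1.1716
  (22 − 27.5200)²/27.5200 = 1.1072
χ² = 4.3984 + 6.8294 + 1.1142 + 5.3440 + 3.3863 + 0.0004 + 0.0380 + 1.1716 + 1.1072 = 23.389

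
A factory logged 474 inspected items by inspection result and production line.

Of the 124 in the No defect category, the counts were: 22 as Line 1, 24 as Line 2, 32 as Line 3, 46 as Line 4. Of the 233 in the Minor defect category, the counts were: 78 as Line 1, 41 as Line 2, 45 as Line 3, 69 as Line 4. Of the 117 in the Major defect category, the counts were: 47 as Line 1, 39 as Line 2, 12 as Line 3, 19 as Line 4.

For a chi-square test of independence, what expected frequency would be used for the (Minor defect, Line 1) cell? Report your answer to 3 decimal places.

Row total (Minor defect) = 233; column total (Line 1) = 147; grand total N = 474.
Expected count = (row total × column total) / N = 233 × 147 / 474 = 72.259.

72.259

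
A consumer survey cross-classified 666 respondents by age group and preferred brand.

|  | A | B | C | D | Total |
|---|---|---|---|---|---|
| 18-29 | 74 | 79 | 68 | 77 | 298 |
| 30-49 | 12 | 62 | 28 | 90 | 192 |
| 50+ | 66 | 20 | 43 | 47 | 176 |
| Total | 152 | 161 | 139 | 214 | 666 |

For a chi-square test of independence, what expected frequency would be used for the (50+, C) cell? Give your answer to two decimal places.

36.73

Row total (50+) = 176; column total (C) = 139; grand total N = 666.
Expected count = (row total × column total) / N = 176 × 139 / 666 = 36.73.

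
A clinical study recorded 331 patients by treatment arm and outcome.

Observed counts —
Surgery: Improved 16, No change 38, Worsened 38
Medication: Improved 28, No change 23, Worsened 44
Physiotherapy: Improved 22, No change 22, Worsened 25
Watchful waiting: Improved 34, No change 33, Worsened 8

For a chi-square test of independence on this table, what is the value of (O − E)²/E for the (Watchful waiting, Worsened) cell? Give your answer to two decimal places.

12.51

Row total (Watchful waiting) = 75; column total (Worsened) = 115; N = 331.
Expected count E = 75 × 115 / 331 = 26.05740.
Contribution = (O − E)²/E = (8 − 26.05740)² / 26.05740 = 12.51.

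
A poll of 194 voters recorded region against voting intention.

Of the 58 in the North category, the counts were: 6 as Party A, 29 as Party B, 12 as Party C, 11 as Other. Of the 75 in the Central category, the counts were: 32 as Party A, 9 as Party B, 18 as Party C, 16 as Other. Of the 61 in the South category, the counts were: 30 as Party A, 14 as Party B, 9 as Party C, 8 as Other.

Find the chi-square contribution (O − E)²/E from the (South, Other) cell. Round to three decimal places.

Row total (South) = 61; column total (Other) = 35; N = 194.
Expected count E = 61 × 35 / 194 = 11.0052.
Contribution = (O − E)²/E = (8 − 11.0052)² / 11.0052 = 0.821.

0.821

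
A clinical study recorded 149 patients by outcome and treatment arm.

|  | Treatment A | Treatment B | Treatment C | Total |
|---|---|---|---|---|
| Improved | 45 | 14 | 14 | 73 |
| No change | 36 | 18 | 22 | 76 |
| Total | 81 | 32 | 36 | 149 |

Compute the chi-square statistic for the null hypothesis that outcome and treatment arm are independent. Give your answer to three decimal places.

3.219

Grand total N = 149.
Expected counts (row total × column total / N):
  Improved, Treatment A: 73×81/149 = 39.6846
  Improved, Treatment B: 73×32/149 = 15.6779
  Improved, Treatment C: 73×36/149 = 17.6376
  No change, Treatment A: 76×81/149 = 41.3154
  No change, Treatment B: 76×32/149 = 16.3221
  No change, Treatment C: 76×36/149 = 18.3624
Contributions (O − E)²/E:
  (45 − 39.6846)²/39.6846 = 0.7120
  (14 − 15.6779)²/15.6779 = 0.1796
  (14 − 17.6376)²/17.6376 = 0.7502
  (36 − 41.3154)²/41.3154 = 0.6838
  (18 − 16.3221)²/16.3221 = 0.1725
  (22 − 18.3624)²/18.3624 = 0.7206
χ² = 0.7120 + 0.1796 + 0.7502 + 0.6838 + 0.1725 + 0.7206 = 3.219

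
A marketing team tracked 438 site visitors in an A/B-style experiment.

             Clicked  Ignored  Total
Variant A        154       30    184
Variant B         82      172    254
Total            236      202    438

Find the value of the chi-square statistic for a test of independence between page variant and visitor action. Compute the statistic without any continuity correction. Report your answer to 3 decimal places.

113.500

Grand total N = 438.
Expected counts (row total × column total / N):
  Variant A, Clicked: 184×236/438 = 99.14155
  Variant A, Ignored: 184×202/438 = 84.85845
  Variant B, Clicked: 254×236/438 = 136.85845
  Variant B, Ignored: 254×202/438 = 117.14155
Contributions (O − E)²/E:
  (154 − 99.14155)²/99.14155 = 30.3551
  (30 − 84.85845)²/84.85845 = 35.4643
  (82 − 136.85845)²/136.85845 = 21.9895
  (172 − 117.14155)²/117.14155 = 25.6907
χ² = 30.3551 + 35.4643 + 21.9895 + 25.6907 = 113.500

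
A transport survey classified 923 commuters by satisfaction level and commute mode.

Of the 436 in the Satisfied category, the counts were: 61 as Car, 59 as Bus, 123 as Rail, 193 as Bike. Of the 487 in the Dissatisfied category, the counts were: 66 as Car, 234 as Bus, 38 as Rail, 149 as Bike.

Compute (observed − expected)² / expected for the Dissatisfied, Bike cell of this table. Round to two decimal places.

5.48

Row total (Dissatisfied) = 487; column total (Bike) = 342; N = 923.
Expected count E = 487 × 342 / 923 = 180.4485.
Contribution = (O − E)²/E = (149 − 180.4485)² / 180.4485 = 5.48.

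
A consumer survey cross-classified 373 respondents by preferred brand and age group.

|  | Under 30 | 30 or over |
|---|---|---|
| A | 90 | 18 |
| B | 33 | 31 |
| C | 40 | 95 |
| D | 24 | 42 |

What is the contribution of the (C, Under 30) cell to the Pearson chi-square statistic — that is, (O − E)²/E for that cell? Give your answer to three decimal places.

Row total (C) = 135; column total (Under 30) = 187; N = 373.
Expected count E = 135 × 187 / 373 = 67.6810.
Contribution = (O − E)²/E = (40 − 67.6810)² / 67.6810 = 11.321.

11.321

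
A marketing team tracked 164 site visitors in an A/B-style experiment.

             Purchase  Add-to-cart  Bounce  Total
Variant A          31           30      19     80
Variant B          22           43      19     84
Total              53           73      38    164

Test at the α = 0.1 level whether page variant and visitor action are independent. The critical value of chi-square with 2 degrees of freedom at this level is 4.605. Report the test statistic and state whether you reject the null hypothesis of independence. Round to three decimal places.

3.748; fail to reject H₀

Grand total N = 164.
Expected counts (row total × column total / N):
  Variant A, Purchase: 80×53/164 = 25.8537
  Variant A, Add-to-cart: 80×73/164 = 35.6098
  Variant A, Bounce: 80×38/164 = 18.5366
  Variant B, Purchase: 84×53/164 = 27.1463
  Variant B, Add-to-cart: 84×73/164 = 37.3902
  Variant B, Bounce: 84×38/164 = 19.4634
Contributions (O − E)²/E:
  (31 − 25.8537)²/25.8537 = 1.0244
  (30 − 35.6098)²/35.6098 = 0.8837
  (19 − 18.5366)²/18.5366 = 0.0116
  (22 − 27.1463)²/27.1463 = 0.9756
  (43 − 37.3902)²/37.3902 = 0.8417
  (19 − 19.4634)²/19.4634 = 0.0110
χ² = 1.0244 + 0.8837 + 0.0116 + 0.9756 + 0.8417 + 0.0110 = 3.748
df = (2−1)(3−1) = 2. Since 3.748 < 4.605, fail to reject the null hypothesis of independence at α = 0.1.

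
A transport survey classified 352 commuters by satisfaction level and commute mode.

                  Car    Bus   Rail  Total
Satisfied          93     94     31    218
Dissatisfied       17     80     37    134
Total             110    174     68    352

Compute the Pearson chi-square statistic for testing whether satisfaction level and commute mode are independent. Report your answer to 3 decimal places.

36.180

Grand total N = 352.
Expected counts (row total × column total / N):
  Satisfied, Car: 218×110/352 = 68.1250
  Satisfied, Bus: 218×174/352 = 107.7614
  Satisfied, Rail: 218×68/352 = 42.1136
  Dissatisfied, Car: 134×110/352 = 41.8750
  Dissatisfied, Bus: 134×174/352 = 66.2386
  Dissatisfied, Rail: 134×68/352 = 25.8864
Contributions (O − E)²/E:
  (93 − 68.1250)²/68.1250 = 9.0828
  (94 − 107.7614)²/107.7614 = 1.7574
  (31 − 42.1136)²/42.1136 = 2.9328
  (17 − 41.8750)²/41.8750 = 14.7765
  (80 − 66.2386)²/66.2386 = 2.8590
  (37 − 25.8864)²/25.8864 = 4.7713
χ² = 9.0828 + 1.7574 + 2.9328 + 14.7765 + 2.8590 + 4.7713 = 36.180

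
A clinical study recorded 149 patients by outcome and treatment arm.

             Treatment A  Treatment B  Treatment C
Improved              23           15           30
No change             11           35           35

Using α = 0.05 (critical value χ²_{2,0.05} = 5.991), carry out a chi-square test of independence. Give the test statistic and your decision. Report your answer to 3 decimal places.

Row totals: 68, 81. Column totals: 34, 50, 65. Grand total N = 149.
Expected counts (row total × column total / N):
  Improved, Treatment A: 68×34/149 = 15.5168
  Improved, Treatment B: 68×50/149 = 22.8188
  Improved, Treatment C: 68×65/149 = 29.6644
  No change, Treatment A: 81×34/149 = 18.4832
  No change, Treatment B: 81×50/149 = 27.1812
  No change, Treatment C: 81×65/149 = 35.3356
Contributions (O − E)²/E:
  (23 − 15.5168)²/15.5168 = 3.6089
  (15 − 22.8188)²/22.8188 = 2.6791
  (30 − 29.6644)²/29.6644 = 0.0038
  (11 − 18.4832)²/18.4832 = 3.0297
  (35 − 27.1812)²/27.1812 = 2.2491
  (35 − 35.3356)²/35.3356 = 0.0032
χ² = 3.6089 + 2.6791 + 0.0038 + 3.0297 + 2.2491 + 0.0032 = 11.574
df = (2−1)(3−1) = 2. Since 11.574 > 5.991, reject the null hypothesis of independence at α = 0.05.

11.574; reject H₀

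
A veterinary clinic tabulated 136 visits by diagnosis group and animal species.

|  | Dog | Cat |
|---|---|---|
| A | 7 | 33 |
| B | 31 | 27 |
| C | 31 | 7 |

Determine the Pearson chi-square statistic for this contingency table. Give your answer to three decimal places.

Row totals: 40, 58, 38. Column totals: 69, 67. Grand total N = 136.
Expected counts (row total × column total / N):
  A, Dog: 40×69/136 = 20.2941
  A, Cat: 40×67/136 = 19.7059
  B, Dog: 58×69/136 = 29.4265
  B, Cat: 58×67/136 = 28.5735
  C, Dog: 38×69/136 = 19.2794
  C, Cat: 38×67/136 = 18.7206
Contributions (O − E)²/E:
  (7 − 20.2941)²/20.2941 = 8.7086
  (33 − 19.7059)²/19.7059 = 8.9685
  (31 − 29.4265)²/29.4265 = 0.0841
  (27 − 28.5735)²/28.5735 = 0.0867
  (31 − 19.2794)²/19.2794 = 7.1253
  (7 − 18.7206)²/18.7206 = 7.3380
χ² = 8.7086 + 8.9685 + 0.0841 + 0.0867 + 7.1253 + 7.3380 = 32.311

32.311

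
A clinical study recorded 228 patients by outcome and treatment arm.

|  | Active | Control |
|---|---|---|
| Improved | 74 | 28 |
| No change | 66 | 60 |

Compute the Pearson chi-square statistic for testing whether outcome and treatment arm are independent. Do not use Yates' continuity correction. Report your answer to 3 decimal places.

Row totals: 102, 126. Column totals: 140, 88. Grand total N = 228.
Expected counts (row total × column total / N):
  Improved, Active: 102×140/228 = 62.6316
  Improved, Control: 102×88/228 = 39.3684
  No change, Active: 126×140/228 = 77.3684
  No change, Control: 126×88/228 = 48.6316
Contributions (O − E)²/E:
  (74 − 62.6316)²/62.6316 = 2.0635
  (28 − 39.3684)²/39.3684 = 3.2828
  (66 − 77.3684)²/77.3684 = 1.6705
  (60 − 48.6316)²/48.6316 = 2.6575
χ² = 2.0635 + 3.2828 + 1.6705 + 2.6575 = 9.674

9.674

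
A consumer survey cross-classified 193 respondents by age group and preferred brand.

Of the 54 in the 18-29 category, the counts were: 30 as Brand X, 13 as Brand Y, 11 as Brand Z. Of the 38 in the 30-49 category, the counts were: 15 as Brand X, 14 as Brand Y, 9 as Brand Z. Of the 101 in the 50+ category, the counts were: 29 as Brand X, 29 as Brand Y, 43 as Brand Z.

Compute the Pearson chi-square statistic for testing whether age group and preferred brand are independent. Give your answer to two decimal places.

14.37

Row totals: 54, 38, 101. Column totals: 74, 56, 63. Grand total N = 193.
Expected counts (row total × column total / N):
  18-29, Brand X: 54×74/193 = 20.705
  18-29, Brand Y: 54×56/193 = 15.668
  18-29, Brand Z: 54×63/193 = 17.627
  30-49, Brand X: 38×74/193 = 14.570
  30-49, Brand Y: 38×56/193 = 11.026
  30-49, Brand Z: 38×63/193 = 12.404
  50+, Brand X: 101×74/193 = 38.725
  50+, Brand Y: 101×56/193 = 29.306
  50+, Brand Z: 101×63/193 = 32.969
Contributions (O − E)²/E:
  (30 − 20.705)²/20.705 = 4.1728
  (13 − 15.668)²/15.668 = 0.4543
  (11 − 17.627)²/17.627 = 2.4915
  (15 − 14.570)²/14.570 = 0.0127
  (14 − 11.026)²/11.026 = 0.8022
  (9 − 12.404)²/12.404 = 0.9342
  (29 − 38.725)²/38.725 = 2.4422
  (29 − 29.306)²/29.306 = 0.0032
  (43 − 32.969)²/32.969 = 3.0520
χ² = 4.1728 + 0.4543 + 2.4915 + 0.0127 + 0.8022 + 0.9342 + 2.4422 + 0.0032 + 3.0520 = 14.37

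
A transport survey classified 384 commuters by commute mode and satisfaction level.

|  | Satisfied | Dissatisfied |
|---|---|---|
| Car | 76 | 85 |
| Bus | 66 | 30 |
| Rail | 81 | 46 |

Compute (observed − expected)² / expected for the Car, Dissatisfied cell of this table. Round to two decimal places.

4.54

Row total (Car) = 161; column total (Dissatisfied) = 161; N = 384.
Expected count E = 161 × 161 / 384 = 67.503.
Contribution = (O − E)²/E = (85 − 67.503)² / 67.503 = 4.54.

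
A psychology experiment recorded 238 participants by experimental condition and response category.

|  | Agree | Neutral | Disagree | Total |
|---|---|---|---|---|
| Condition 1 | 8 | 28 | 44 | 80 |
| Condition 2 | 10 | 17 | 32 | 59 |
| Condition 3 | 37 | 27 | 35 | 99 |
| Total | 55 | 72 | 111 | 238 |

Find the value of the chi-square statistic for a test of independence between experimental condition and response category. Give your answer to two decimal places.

Grand total N = 238.
Expected counts (row total × column total / N):
  Condition 1, Agree: 80×55/238 = 18.487
  Condition 1, Neutral: 80×72/238 = 24.202
  Condition 1, Disagree: 80×111/238 = 37.311
  Condition 2, Agree: 59×55/238 = 13.634
  Condition 2, Neutral: 59×72/238 = 17.849
  Condition 2, Disagree: 59×111/238 = 27.517
  Condition 3, Agree: 99×55/238 = 22.878
  Condition 3, Neutral: 99×72/238 = 29.950
  Condition 3, Disagree: 99×111/238 = 46.172
Contributions (O − E)²/E:
  (8 − 18.487)²/18.487 = 5.9489
  (28 − 24.202)²/24.202 = 0.5960
  (44 − 37.311)²/37.311 = 1.1992
  (10 − 13.634)²/13.634 = 0.9686
  (17 − 17.849)²/17.849 = 0.0404
  (32 − 27.517)²/27.517 = 0.7304
  (37 − 22.878)²/22.878 = 8.7171
  (27 − 29.950)²/29.950 = 0.2906
  (35 − 46.172)²/46.172 = 2.7032
χ² = 5.9489 + 0.5960 + 1.1992 + 0.9686 + 0.0404 + 0.7304 + 8.7171 + 0.2906 + 2.7032 = 21.19

21.19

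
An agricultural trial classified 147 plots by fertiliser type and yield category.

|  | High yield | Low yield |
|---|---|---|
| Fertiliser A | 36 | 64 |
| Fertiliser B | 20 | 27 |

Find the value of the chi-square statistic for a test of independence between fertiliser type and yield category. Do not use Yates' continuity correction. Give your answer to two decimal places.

Row totals: 100, 47. Column totals: 56, 91. Grand total N = 147.
Expected counts (row total × column total / N):
  Fertiliser A, High yield: 100×56/147 = 38.095
  Fertiliser A, Low yield: 100×91/147 = 61.905
  Fertiliser B, High yield: 47×56/147 = 17.905
  Fertiliser B, Low yield: 47×91/147 = 29.095
Contributions (O − E)²/E:
  (36 − 38.095)²/38.095 = 0.1152
  (64 − 61.905)²/61.905 = 0.0709
  (20 − 17.905)²/17.905 = 0.2451
  (27 − 29.095)²/29.095 = 0.1509
χ² = 0.1152 + 0.0709 + 0.2451 + 0.1509 = 0.58

0.58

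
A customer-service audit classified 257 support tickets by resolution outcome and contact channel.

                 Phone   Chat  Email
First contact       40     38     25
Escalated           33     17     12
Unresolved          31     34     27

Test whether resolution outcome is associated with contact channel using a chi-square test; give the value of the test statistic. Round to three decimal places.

6.344

Row totals: 103, 62, 92. Column totals: 104, 89, 64. Grand total N = 257.
Expected counts (row total × column total / N):
  First contact, Phone: 103×104/257 = 41.6809
  First contact, Chat: 103×89/257 = 35.6693
  First contact, Email: 103×64/257 = 25.6498
  Escalated, Phone: 62×104/257 = 25.0895
  Escalated, Chat: 62×89/257 = 21.4708
  Escalated, Email: 62×64/257 = 15.4397
  Unresolved, Phone: 92×104/257 = 37.2296
  Unresolved, Chat: 92×89/257 = 31.8599
  Unresolved, Email: 92×64/257 = 22.9105
Contributions (O − E)²/E:
  (40 − 41.6809)²/41.6809 = 0.0678
  (38 − 35.6693)²/35.6693 = 0.1523
  (25 − 25.6498)²/25.6498 = 0.0165
  (33 − 25.0895)²/25.0895 = 2.4941
  (17 − 21.4708)²/21.4708 = 0.9309
  (12 − 15.4397)²/15.4397 = 0.7663
  (31 − 37.2296)²/37.2296 = 1.0424
  (34 − 31.8599)²/31.8599 = 0.1438
  (27 − 22.9105)²/22.9105 = 0.7300
χ² = 0.0678 + 0.1523 + 0.0165 + 2.4941 + 0.9309 + 0.7663 + 1.0424 + 0.1438 + 0.7300 = 6.344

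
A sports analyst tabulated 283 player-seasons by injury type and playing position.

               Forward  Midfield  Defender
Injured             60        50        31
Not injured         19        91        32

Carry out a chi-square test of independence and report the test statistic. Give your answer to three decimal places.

Row totals: 141, 142. Column totals: 79, 141, 63. Grand total N = 283.
Expected counts (row total × column total / N):
  Injured, Forward: 141×79/283 = 39.3604
  Injured, Midfield: 141×141/283 = 70.2509
  Injured, Defender: 141×63/283 = 31.3887
  Not injured, Forward: 142×79/283 = 39.6396
  Not injured, Midfield: 142×141/283 = 70.7491
  Not injured, Defender: 142×63/283 = 31.6113
Contributions (O − E)²/E:
  (60 − 39.3604)²/39.3604 = 10.8229
  (50 − 70.2509)²/70.2509 = 5.8376
  (31 − 31.3887)²/31.3887 = 0.0048
  (19 − 39.6396)²/39.6396 = 10.7467
  (91 − 70.7491)²/70.7491 = 5.7965
  (32 − 31.6113)²/31.6113 = 0.0048
χ² = 10.8229 + 5.8376 + 0.0048 + 10.7467 + 5.7965 + 0.0048 = 33.213

33.213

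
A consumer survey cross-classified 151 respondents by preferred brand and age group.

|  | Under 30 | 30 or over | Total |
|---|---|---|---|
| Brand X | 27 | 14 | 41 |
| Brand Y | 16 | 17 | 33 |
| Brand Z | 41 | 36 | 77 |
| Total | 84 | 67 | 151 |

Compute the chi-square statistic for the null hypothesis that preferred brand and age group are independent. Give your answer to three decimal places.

Grand total N = 151.
Expected counts (row total × column total / N):
  Brand X, Under 30: 41×84/151 = 22.80795
  Brand X, 30 or over: 41×67/151 = 18.19205
  Brand Y, Under 30: 33×84/151 = 18.35762
  Brand Y, 30 or over: 33×67/151 = 14.64238
  Brand Z, Under 30: 77×84/151 = 42.83444
  Brand Z, 30 or over: 77×67/151 = 34.16556
Contributions (O − E)²/E:
  (27 − 22.80795)²/22.80795 = 0.7705
  (14 − 18.19205)²/18.19205 = 0.9660
  (16 − 18.35762)²/18.35762 = 0.3028
  (17 − 14.64238)²/14.64238 = 0.3796
  (41 − 42.83444)²/42.83444 = 0.0786
  (36 − 34.16556)²/34.16556 = 0.0985
χ² = 0.7705 + 0.9660 + 0.3028 + 0.3796 + 0.0786 + 0.0985 = 2.596

2.596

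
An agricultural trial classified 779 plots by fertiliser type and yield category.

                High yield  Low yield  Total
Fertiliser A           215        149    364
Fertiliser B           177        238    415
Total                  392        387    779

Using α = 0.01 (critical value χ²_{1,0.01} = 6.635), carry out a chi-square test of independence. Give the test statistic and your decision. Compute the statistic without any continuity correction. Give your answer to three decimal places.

20.902; reject H₀

Grand total N = 779.
Expected counts (row total × column total / N):
  Fertiliser A, High yield: 364×392/779 = 183.1682
  Fertiliser A, Low yield: 364×387/779 = 180.8318
  Fertiliser B, High yield: 415×392/779 = 208.8318
  Fertiliser B, Low yield: 415×387/779 = 206.1682
Contributions (O − E)²/E:
  (215 − 183.1682)²/183.1682 = 5.5319
  (149 − 180.8318)²/180.8318 = 5.6033
  (177 − 208.8318)²/208.8318 = 4.8521
  (238 − 206.1682)²/206.1682 = 4.9147
χ² = 5.5319 + 5.6033 + 4.8521 + 4.9147 = 20.902
df = (2−1)(2−1) = 1. Since 20.902 > 6.635, reject the null hypothesis of independence at α = 0.01.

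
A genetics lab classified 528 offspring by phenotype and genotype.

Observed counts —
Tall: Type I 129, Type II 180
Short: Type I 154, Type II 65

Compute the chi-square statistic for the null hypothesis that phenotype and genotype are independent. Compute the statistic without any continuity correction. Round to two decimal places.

42.07

Row totals: 309, 219. Column totals: 283, 245. Grand total N = 528.
Expected counts (row total × column total / N):
  Tall, Type I: 309×283/528 = 165.619
  Tall, Type II: 309×245/528 = 143.381
  Short, Type I: 219×283/528 = 117.381
  Short, Type II: 219×245/528 = 101.619
Contributions (O − E)²/E:
  (129 − 165.619)²/165.619 = 8.0966
  (180 − 143.381)²/143.381 = 9.3524
  (154 − 117.381)²/117.381 = 11.4239
  (65 − 101.619)²/101.619 = 13.1959
χ² = 8.0966 + 9.3524 + 11.4239 + 13.1959 = 42.07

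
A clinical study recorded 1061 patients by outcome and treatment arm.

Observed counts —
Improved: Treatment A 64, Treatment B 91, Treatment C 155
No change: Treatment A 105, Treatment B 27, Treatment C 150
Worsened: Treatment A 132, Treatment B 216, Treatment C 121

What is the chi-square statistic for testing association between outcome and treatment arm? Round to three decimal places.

Row totals: 310, 282, 469. Column totals: 301, 334, 426. Grand total N = 1061.
Expected counts (row total × column total / N):
  Improved, Treatment A: 310×301/1061 = 87.9453
  Improved, Treatment B: 310×334/1061 = 97.5872
  Improved, Treatment C: 310×426/1061 = 124.4675
  No change, Treatment A: 282×301/1061 = 80.0019
  No change, Treatment B: 282×334/1061 = 88.7729
  No change, Treatment C: 282×426/1061 = 113.2253
  Worsened, Treatment A: 469×301/1061 = 133.0528
  Worsened, Treatment B: 469×334/1061 = 147.6400
  Worsened, Treatment C: 469×426/1061 = 188.3073
Contributions (O − E)²/E:
  (64 − 87.9453)²/87.9453 = 6.5197
  (91 − 97.5872)²/97.5872 = 0.4446
  (155 − 124.4675)²/124.4675 = 7.4898
  (105 − 80.0019)²/80.0019 = 7.8111
  (27 − 88.7729)²/88.7729 = 42.9849
  (150 − 113.2253)²/113.2253 = 11.9441
  (132 − 133.0528)²/133.0528 = 0.0083
  (216 − 147.6400)²/147.6400 = 31.6519
  (121 − 188.3073)²/188.3073 = 24.0579
χ² = 6.5197 + 0.4446 + 7.4898 + 7.8111 + 42.9849 + 11.9441 + 0.0083 + 31.6519 + 24.0579 = 132.912

132.912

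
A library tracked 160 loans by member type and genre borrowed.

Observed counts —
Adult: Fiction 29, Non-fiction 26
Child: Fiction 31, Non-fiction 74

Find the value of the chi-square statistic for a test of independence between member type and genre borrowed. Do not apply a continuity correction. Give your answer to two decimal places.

Row totals: 55, 105. Column totals: 60, 100. Grand total N = 160.
Expected counts (row total × column total / N):
  Adult, Fiction: 55×60/160 = 20.625
  Adult, Non-fiction: 55×100/160 = 34.375
  Child, Fiction: 105×60/160 = 39.375
  Child, Non-fiction: 105×100/160 = 65.625
Contributions (O − E)²/E:
  (29 − 20.625)²/20.625 = 3.4008
  (26 − 34.375)²/34.375 = 2.0405
  (31 − 39.375)²/39.375 = 1.7813
  (74 − 65.625)²/65.625 = 1.0688
χ² = 3.4008 + 2.0405 + 1.7813 + 1.0688 = 8.29

8.29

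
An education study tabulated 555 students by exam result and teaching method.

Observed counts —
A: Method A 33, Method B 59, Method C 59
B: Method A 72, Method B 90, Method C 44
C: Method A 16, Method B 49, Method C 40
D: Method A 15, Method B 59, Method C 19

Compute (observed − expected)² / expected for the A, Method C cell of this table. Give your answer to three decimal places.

Row total (A) = 151; column total (Method C) = 162; N = 555.
Expected count E = 151 × 162 / 555 = 44.07568.
Contribution = (O − E)²/E = (59 − 44.07568)² / 44.07568 = 5.053.

5.053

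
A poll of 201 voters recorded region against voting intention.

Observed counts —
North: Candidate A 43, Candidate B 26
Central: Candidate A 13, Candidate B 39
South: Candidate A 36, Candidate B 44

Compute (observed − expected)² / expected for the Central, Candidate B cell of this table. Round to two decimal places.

4.14

Row total (Central) = 52; column total (Candidate B) = 109; N = 201.
Expected count E = 52 × 109 / 201 = 28.199.
Contribution = (O − E)²/E = (39 − 28.199)² / 28.199 = 4.14.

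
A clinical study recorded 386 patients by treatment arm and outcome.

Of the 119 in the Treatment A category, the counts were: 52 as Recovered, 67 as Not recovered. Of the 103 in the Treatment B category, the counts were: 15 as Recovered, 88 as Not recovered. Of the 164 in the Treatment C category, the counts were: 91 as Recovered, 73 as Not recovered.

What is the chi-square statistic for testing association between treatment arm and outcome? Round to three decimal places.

44.369

Row totals: 119, 103, 164. Column totals: 158, 228. Grand total N = 386.
Expected counts (row total × column total / N):
  Treatment A, Recovered: 119×158/386 = 48.7098
  Treatment A, Not recovered: 119×228/386 = 70.2902
  Treatment B, Recovered: 103×158/386 = 42.1606
  Treatment B, Not recovered: 103×228/386 = 60.8394
  Treatment C, Recovered: 164×158/386 = 67.1295
  Treatment C, Not recovered: 164×228/386 = 96.8705
Contributions (O − E)²/E:
  (52 − 48.7098)²/48.7098 = 0.2222
  (67 − 70.2902)²/70.2902 = 0.1540
  (15 − 42.1606)²/42.1606 = 17.4973
  (88 − 60.8394)²/60.8394 = 12.1253
  (91 − 67.1295)²/67.1295 = 8.4881
  (73 − 96.8705)²/96.8705 = 5.8821
χ² = 0.2222 + 0.1540 + 17.4973 + 12.1253 + 8.4881 + 5.8821 = 44.369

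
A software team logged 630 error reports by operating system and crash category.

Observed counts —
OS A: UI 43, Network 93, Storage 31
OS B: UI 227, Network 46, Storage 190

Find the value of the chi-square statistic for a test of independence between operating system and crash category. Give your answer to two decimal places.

Row totals: 167, 463. Column totals: 270, 139, 221. Grand total N = 630.
Expected counts (row total × column total / N):
  OS A, UI: 167×270/630 = 71.571
  OS A, Network: 167×139/630 = 36.846
  OS A, Storage: 167×221/630 = 58.583
  OS B, UI: 463×270/630 = 198.429
  OS B, Network: 463×139/630 = 102.154
  OS B, Storage: 463×221/630 = 162.417
Contributions (O − E)²/E:
  (43 − 71.571)²/71.571 = 11.4055
  (93 − 36.846)²/36.846 = 85.5798
  (31 − 58.583)²/58.583 = 12.9871
  (227 − 198.429)²/198.429 = 4.1138
  (46 − 102.154)²/102.154 = 30.8678
  (190 − 162.417)²/162.417 = 4.6844
χ² = 11.4055 + 85.5798 + 12.9871 + 4.1138 + 30.8678 + 4.6844 = 149.64

149.64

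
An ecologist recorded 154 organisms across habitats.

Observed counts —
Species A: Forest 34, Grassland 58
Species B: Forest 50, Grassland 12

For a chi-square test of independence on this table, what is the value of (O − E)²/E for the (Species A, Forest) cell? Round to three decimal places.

Row total (Species A) = 92; column total (Forest) = 84; N = 154.
Expected count E = 92 × 84 / 154 = 50.1818.
Contribution = (O − E)²/E = (34 − 50.1818)² / 50.1818 = 5.218.

5.218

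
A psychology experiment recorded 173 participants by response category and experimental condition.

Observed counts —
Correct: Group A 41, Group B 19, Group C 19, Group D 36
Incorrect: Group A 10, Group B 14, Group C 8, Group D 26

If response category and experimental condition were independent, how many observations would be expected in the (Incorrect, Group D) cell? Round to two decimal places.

Row total (Incorrect) = 58; column total (Group D) = 62; grand total N = 173.
Expected count = (row total × column total) / N = 58 × 62 / 173 = 20.79.

20.79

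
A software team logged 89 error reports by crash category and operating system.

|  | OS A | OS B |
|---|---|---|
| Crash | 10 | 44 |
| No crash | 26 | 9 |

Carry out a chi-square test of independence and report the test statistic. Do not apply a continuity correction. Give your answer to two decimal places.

Row totals: 54, 35. Column totals: 36, 53. Grand total N = 89.
Expected counts (row total × column total / N):
  Crash, OS A: 54×36/89 = 21.843
  Crash, OS B: 54×53/89 = 32.157
  No crash, OS A: 35×36/89 = 14.157
  No crash, OS B: 35×53/89 = 20.843
Contributions (O − E)²/E:
  (10 − 21.843)²/21.843 = 6.4211
  (44 − 32.157)²/32.157 = 4.3616
  (26 − 14.157)²/14.157 = 9.9072
  (9 − 20.843)²/20.843 = 6.7292
χ² = 6.4211 + 4.3616 + 9.9072 + 6.7292 = 27.42

27.42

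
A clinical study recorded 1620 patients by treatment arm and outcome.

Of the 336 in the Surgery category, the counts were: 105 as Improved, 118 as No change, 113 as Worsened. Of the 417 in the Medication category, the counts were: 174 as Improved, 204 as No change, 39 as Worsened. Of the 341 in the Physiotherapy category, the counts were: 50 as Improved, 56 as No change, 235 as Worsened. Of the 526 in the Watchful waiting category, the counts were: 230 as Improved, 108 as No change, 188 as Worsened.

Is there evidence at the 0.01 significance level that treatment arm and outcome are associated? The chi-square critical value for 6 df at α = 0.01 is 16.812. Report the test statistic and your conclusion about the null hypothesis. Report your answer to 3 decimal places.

336.506; reject H₀

Row totals: 336, 417, 341, 526. Column totals: 559, 486, 575. Grand total N = 1620.
Expected counts (row total × column total / N):
  Surgery, Improved: 336×559/1620 = 115.9407
  Surgery, No change: 336×486/1620 = 100.8000
  Surgery, Worsened: 336×575/1620 = 119.2593
  Medication, Improved: 417×559/1620 = 143.8907
  Medication, No change: 417×486/1620 = 125.1000
  Medication, Worsened: 417×575/1620 = 148.0093
  Physiotherapy, Improved: 341×559/1620 = 117.6660
  Physiotherapy, No change: 341×486/1620 = 102.3000
  Physiotherapy, Worsened: 341×575/1620 = 121.0340
  Watchful waiting, Improved: 526×559/1620 = 181.5025
  Watchful waiting, No change: 526×486/1620 = 157.8000
  Watchful waiting, Worsened: 526×575/1620 = 186.6975
Contributions (O − E)²/E:
  (105 − 115.9407)²/115.9407 = 1.0324
  (118 − 100.8000)²/100.8000 = 2.9349
  (113 − 119.2593)²/119.2593 = 0.3285
  (174 − 143.8907)²/143.8907 = 6.3004
  (204 − 125.1000)²/125.1000 = 49.7619
  (39 − 148.0093)²/148.0093 = 80.2857
  (50 − 117.6660)²/117.6660 = 38.9126
  (56 − 102.3000)²/102.3000 = 20.9549
  (235 − 121.0340)²/121.0340 = 107.3107
  (230 − 181.5025)²/181.5025 = 12.9585
  (108 − 157.8000)²/157.8000 = 15.7163
  (188 − 186.6975)²/186.6975 = 0.0091
χ² = 1.0324 + 2.9349 + 0.3285 + 6.3004 + 49.7619 + 80.2857 + 38.9126 + 20.9549 + 107.3107 + 12.9585 + 15.7163 + 0.0091 = 336.506
df = (4−1)(3−1) = 6. Since 336.506 > 16.812, reject the null hypothesis of independence at α = 0.01.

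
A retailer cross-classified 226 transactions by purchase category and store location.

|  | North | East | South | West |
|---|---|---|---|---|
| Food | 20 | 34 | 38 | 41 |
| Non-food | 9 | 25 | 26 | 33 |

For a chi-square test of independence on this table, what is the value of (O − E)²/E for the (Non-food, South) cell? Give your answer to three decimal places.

0.004

Row total (Non-food) = 93; column total (South) = 64; N = 226.
Expected count E = 93 × 64 / 226 = 26.3363.
Contribution = (O − E)²/E = (26 − 26.3363)² / 26.3363 = 0.004.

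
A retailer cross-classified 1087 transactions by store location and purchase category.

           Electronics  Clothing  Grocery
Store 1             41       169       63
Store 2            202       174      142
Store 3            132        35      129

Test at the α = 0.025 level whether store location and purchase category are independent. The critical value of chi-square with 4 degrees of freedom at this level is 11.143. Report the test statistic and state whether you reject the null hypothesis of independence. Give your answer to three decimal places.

Row totals: 273, 518, 296. Column totals: 375, 378, 334. Grand total N = 1087.
Expected counts (row total × column total / N):
  Store 1, Electronics: 273×375/1087 = 94.1812
  Store 1, Clothing: 273×378/1087 = 94.9347
  Store 1, Grocery: 273×334/1087 = 83.8841
  Store 2, Electronics: 518×375/1087 = 178.7029
  Store 2, Clothing: 518×378/1087 = 180.1325
  Store 2, Grocery: 518×334/1087 = 159.1647
  Store 3, Electronics: 296×375/1087 = 102.1159
  Store 3, Clothing: 296×378/1087 = 102.9328
  Store 3, Grocery: 296×334/1087 = 90.9512
Contributions (O − E)²/E:
  (41 − 94.1812)²/94.1812 = 30.0298
  (169 − 94.9347)²/94.9347 = 57.7836
  (63 − 83.8841)²/83.8841 = 5.1994
  (202 − 178.7029)²/178.7029 = 3.0372
  (174 − 180.1325)²/180.1325 = 0.2088
  (142 − 159.1647)²/159.1647 = 1.8511
  (132 − 102.1159)²/102.1159 = 8.7455
  (35 − 102.9328)²/102.9328 = 44.8338
  (129 − 90.9512)²/90.9512 = 15.9175
χ² = 30.0298 + 57.7836 + 5.1994 + 3.0372 + 0.2088 + 1.8511 + 8.7455 + 44.8338 + 15.9175 = 167.607
df = (3−1)(3−1) = 4. Since 167.607 > 11.143, reject the null hypothesis of independence at α = 0.025.

167.607; reject H₀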